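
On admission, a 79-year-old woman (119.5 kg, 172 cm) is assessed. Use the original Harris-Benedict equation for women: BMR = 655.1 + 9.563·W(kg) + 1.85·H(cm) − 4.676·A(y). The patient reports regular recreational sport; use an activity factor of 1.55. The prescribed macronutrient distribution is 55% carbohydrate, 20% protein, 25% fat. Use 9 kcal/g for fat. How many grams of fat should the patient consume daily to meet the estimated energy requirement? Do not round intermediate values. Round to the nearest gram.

Harris-Benedict: BMR = 655.1 + 9.563(119.5) + 1.85(172) − 4.676(79) = 1746.6745 kcal/day.
TEE = 1746.6745 × 1.55 = 2707.3455 kcal/day.
Fat energy = 25% × 2707.3455 = 676.8364 kcal.
Fat = 676.8364 ÷ 9 kcal/g = 75.204 g.

75 g/day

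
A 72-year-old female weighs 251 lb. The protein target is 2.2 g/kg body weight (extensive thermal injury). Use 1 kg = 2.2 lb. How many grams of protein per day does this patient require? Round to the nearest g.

251 g/day

Weight in kg = 251 ÷ 2.2 = 114.0909 kg.
Protein = 2.2 g/kg × 114.0909 kg = 251 g/day.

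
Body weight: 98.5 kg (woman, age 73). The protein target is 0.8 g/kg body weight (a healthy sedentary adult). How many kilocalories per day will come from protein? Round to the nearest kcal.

Protein = 0.8 g/kg × 98.5 kg = 78.8 g/day.
Protein energy = 78.8 g × 4 kcal/g = 315.2 kcal/day.

315 kcal/day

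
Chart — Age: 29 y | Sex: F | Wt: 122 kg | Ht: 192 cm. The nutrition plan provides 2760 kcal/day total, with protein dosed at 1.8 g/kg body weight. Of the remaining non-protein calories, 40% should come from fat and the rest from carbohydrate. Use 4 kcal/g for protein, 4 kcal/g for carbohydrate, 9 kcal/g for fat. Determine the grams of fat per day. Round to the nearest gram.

Protein = 1.8 × 122 = 219.6 g → 219.6 × 4 = 878.4 kcal.
Non-protein calories = 2760 − 878.4 = 1881.6 kcal.
Fat: 40% × 1881.6 = 752.64 kcal; carbohydrate: 1128.96 kcal.
Fat: 752.64 kcal ÷ 9 kcal/g = 83.6267 g.

84 g/day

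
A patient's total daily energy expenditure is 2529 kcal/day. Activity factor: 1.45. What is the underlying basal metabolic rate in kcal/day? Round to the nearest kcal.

BMR = TEE ÷ activity factor = 2529 ÷ 1.45 = 1744.1379 kcal/day.

1744 kcal/day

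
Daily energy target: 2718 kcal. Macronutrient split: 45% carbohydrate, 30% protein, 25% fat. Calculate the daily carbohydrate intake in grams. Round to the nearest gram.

306 g/day

Carbohydrate energy = 45% × 2718 = 1223.1 kcal.
At 4 kcal/g: 1223.1 ÷ 4 = 305.775 g.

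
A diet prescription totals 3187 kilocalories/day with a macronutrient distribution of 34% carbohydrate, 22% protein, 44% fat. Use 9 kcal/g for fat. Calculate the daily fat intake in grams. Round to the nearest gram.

156 g/day

Fat energy = 44% × 3187 = 1402.28 kcal.
At 9 kcal/g: 1402.28 ÷ 9 = 155.8089 g.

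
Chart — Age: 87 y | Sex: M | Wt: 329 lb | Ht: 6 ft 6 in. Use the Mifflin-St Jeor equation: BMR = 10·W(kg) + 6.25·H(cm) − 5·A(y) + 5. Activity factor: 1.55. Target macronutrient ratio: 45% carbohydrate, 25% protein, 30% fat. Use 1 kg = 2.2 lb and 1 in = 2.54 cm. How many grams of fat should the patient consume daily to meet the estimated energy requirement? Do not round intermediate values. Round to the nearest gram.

Convert to metric: weight = 329 ÷ 2.2 = 149.5455 kg; height = (6×12 + 6) × 2.54 = 78 × 2.54 = 198.12 cm.
Mifflin-St Jeor (male): BMR = 10(149.5455) + 6.25(198.12) − 5(87) + 5 = 1495.4545 + 1238.25 − 435 + 5 = 2303.7045 kcal/day.
TEE = 2303.7045 × 1.55 = 3570.742 kcal/day.
Fat energy = 30% × 3570.742 = 1071.2226 kcal.
Fat = 1071.2226 ÷ 9 kcal/g = 119.0247 g.

119 g/day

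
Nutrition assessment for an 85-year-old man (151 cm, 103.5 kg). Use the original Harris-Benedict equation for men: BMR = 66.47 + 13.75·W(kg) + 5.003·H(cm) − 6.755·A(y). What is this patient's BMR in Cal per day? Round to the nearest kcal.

1671 Cal per day

Harris-Benedict: BMR = 66.47 + 13.75(103.5) + 5.003(151) − 6.755(85) = 1670.873 kcal/day.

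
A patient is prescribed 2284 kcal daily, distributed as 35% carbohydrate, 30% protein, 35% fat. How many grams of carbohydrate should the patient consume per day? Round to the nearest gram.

Carbohydrate energy = 35% × 2284 = 799.4 kcal.
At 4 kcal/g: 799.4 ÷ 4 = 199.85 g.

200 g/day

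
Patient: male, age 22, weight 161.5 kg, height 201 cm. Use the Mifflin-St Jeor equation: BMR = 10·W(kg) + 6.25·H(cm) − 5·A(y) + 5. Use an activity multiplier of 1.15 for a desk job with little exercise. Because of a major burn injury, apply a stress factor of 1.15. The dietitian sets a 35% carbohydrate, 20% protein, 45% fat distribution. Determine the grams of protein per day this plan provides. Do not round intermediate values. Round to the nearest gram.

Mifflin-St Jeor (male): BMR = 10(161.5) + 6.25(201) − 5(22) + 5 = 1615 + 1256.25 − 110 + 5 = 2766.25 kcal/day.
TEE = 2766.25 × 1.15 = 3181.1875 kcal/day.
With stress factor 1.15: 3181.1875 × 1.15 = 3658.3656 kcal/day.
Protein energy = 20% × 3658.3656 = 731.6731 kcal.
Protein = 731.6731 ÷ 4 kcal/g = 182.9183 g.

183 g/day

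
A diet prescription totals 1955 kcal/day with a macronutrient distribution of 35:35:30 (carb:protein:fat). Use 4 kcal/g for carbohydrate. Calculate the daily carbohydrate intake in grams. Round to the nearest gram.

Carbohydrate energy = 35% × 1955 = 684.25 kcal.
At 4 kcal/g: 684.25 ÷ 4 = 171.0625 g.

171 g/day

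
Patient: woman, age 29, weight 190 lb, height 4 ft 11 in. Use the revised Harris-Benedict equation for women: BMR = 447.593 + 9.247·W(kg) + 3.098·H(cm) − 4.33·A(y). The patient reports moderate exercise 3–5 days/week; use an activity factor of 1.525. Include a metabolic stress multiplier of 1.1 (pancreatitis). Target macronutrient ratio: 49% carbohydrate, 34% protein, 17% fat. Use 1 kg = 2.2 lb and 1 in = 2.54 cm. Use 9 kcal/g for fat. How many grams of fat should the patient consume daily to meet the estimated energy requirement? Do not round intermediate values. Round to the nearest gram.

Convert to metric: weight = 190 ÷ 2.2 = 86.3636 kg; height = (4×12 + 11) × 2.54 = 59 × 2.54 = 149.86 cm.
Harris-Benedict: BMR = 447.593 + 9.247(86.3636) + 3.098(149.86) − 4.33(29) = 1584.8938 kcal/day.
TEE = 1584.8938 × 1.525 = 2416.9631 kcal/day.
With stress factor 1.1: 2416.9631 × 1.1 = 2658.6594 kcal/day.
Fat energy = 17% × 2658.6594 = 451.9721 kcal.
Fat = 451.9721 ÷ 9 kcal/g = 50.2191 g.

50 g/day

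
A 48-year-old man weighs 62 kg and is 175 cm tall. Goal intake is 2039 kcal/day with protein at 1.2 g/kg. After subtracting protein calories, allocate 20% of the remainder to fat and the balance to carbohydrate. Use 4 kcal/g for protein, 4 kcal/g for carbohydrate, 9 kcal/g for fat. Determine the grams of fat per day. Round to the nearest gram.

Protein = 1.2 × 62 = 74.4 g → 74.4 × 4 = 297.6 kcal.
Non-protein calories = 2039 − 297.6 = 1741.4 kcal.
Fat: 20% × 1741.4 = 348.28 kcal; carbohydrate: 1393.12 kcal.
Fat: 348.28 kcal ÷ 9 kcal/g = 38.6978 g.

39 g/day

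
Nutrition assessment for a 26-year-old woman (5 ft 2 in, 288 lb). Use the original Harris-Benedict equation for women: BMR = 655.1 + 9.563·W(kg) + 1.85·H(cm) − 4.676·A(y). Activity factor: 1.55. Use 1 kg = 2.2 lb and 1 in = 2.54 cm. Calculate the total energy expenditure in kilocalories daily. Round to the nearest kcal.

3219 kilocalories daily

Convert to metric: weight = 288 ÷ 2.2 = 130.9091 kg; height = (5×12 + 2) × 2.54 = 62 × 2.54 = 157.48 cm.
Harris-Benedict: BMR = 655.1 + 9.563(130.9091) + 1.85(157.48) − 4.676(26) = 2076.7456 kcal/day.
TEE = BMR × activity factor = 2076.7456 × 1.55 = 3218.9557 kcal/day.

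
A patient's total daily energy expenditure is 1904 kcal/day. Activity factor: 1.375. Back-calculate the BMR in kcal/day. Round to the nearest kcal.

1385 kcal/day

BMR = TEE ÷ activity factor = 1904 ÷ 1.375 = 1384.7273 kcal/day.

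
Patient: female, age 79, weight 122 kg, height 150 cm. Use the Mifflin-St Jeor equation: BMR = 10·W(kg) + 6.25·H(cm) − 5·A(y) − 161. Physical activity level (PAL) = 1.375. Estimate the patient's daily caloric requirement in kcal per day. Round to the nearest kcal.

2202 kcal per day

Mifflin-St Jeor (female): BMR = 10(122) + 6.25(150) − 5(79) − 161 = 1220 + 937.5 − 395 − 161 = 1601.5 kcal/day.
TEE = BMR × activity factor = 1601.5 × 1.375 = 2202.0625 kcal/day.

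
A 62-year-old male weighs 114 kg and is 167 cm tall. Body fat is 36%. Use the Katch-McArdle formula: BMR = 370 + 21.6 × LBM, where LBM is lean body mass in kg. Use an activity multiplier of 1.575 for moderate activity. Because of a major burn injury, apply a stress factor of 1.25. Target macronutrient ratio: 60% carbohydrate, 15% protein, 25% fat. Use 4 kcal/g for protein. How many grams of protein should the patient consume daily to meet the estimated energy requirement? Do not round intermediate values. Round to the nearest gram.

LBM = 114 × (1 − 0.36) = 72.96 kg. Katch-McArdle: BMR = 370 + 21.6 × 72.96 = 1945.936 kcal/day.
TEE = 1945.936 × 1.575 = 3064.8492 kcal/day.
With stress factor 1.25: 3064.8492 × 1.25 = 3831.0615 kcal/day.
Protein energy = 15% × 3831.0615 = 574.6592 kcal.
Protein = 574.6592 ÷ 4 kcal/g = 143.6648 g.

144 g/day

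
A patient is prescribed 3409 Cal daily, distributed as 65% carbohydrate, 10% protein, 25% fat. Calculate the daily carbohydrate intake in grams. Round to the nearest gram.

554 g/day

Carbohydrate energy = 65% × 3409 = 2215.85 kcal.
At 4 kcal/g: 2215.85 ÷ 4 = 553.9625 g.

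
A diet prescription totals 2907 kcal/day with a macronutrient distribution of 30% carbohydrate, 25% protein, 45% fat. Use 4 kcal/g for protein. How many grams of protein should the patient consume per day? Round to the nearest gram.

182 g/day

Protein energy = 25% × 2907 = 726.75 kcal.
At 4 kcal/g: 726.75 ÷ 4 = 181.6875 g.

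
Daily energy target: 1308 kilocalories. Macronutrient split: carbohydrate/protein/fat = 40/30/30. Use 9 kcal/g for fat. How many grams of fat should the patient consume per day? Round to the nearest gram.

Fat energy = 30% × 1308 = 392.4 kcal.
At 9 kcal/g: 392.4 ÷ 9 = 43.6 g.

44 g/day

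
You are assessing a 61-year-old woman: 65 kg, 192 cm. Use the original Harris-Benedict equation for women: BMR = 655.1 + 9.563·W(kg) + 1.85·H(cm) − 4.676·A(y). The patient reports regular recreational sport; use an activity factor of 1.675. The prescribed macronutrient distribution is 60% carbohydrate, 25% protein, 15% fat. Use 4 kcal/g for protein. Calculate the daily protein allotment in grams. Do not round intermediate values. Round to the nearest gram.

Harris-Benedict: BMR = 655.1 + 9.563(65) + 1.85(192) − 4.676(61) = 1346.659 kcal/day.
TEE = 1346.659 × 1.675 = 2255.6538 kcal/day.
Protein energy = 25% × 2255.6538 = 563.9135 kcal.
Protein = 563.9135 ÷ 4 kcal/g = 140.9784 g.

141 g/day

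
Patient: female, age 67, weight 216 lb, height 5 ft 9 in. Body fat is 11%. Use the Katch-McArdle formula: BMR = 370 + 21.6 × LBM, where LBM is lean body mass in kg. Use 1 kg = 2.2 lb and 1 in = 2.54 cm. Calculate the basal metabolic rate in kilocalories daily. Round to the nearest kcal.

2257 kilocalories daily

Convert to metric: weight = 216 ÷ 2.2 = 98.1818 kg; height = (5×12 + 9) × 2.54 = 69 × 2.54 = 175.26 cm.
LBM = 98.1818 × (1 − 0.11) = 87.3818 kg. Katch-McArdle: BMR = 370 + 21.6 × 87.3818 = 2257.4473 kcal/day.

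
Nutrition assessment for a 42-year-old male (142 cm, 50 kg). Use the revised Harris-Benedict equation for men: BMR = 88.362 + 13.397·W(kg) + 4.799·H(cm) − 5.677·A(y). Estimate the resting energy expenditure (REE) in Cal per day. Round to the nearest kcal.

Harris-Benedict: BMR = 88.362 + 13.397(50) + 4.799(142) − 5.677(42) = 1201.236 kcal/day.

1201 Cal per day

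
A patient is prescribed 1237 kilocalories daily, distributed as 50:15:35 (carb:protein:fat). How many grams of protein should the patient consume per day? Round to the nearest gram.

46 g/day

Protein energy = 15% × 1237 = 185.55 kcal.
At 4 kcal/g: 185.55 ÷ 4 = 46.3875 g.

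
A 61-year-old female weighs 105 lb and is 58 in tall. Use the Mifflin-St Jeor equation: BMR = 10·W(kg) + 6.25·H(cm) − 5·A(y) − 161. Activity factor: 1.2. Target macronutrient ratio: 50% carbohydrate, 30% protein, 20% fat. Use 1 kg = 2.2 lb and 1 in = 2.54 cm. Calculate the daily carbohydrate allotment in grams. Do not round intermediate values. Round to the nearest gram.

140 g/day

Convert to metric: weight = 105 ÷ 2.2 = 47.7273 kg; height = 58 × 2.54 = 147.32 cm.
Mifflin-St Jeor (female): BMR = 10(47.7273) + 6.25(147.32) − 5(61) − 161 = 477.2727 + 920.75 − 305 − 161 = 932.0227 kcal/day.
TEE = 932.0227 × 1.2 = 1118.4273 kcal/day.
Carbohydrate energy = 50% × 1118.4273 = 559.2136 kcal.
Carbohydrate = 559.2136 ÷ 4 kcal/g = 139.8034 g.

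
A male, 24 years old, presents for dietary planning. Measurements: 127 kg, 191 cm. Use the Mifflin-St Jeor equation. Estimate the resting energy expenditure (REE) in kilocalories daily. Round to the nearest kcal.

2349 kilocalories daily

Mifflin-St Jeor (male): BMR = 10(127) + 6.25(191) − 5(24) + 5 = 1270 + 1193.75 − 120 + 5 = 2348.75 kcal/day.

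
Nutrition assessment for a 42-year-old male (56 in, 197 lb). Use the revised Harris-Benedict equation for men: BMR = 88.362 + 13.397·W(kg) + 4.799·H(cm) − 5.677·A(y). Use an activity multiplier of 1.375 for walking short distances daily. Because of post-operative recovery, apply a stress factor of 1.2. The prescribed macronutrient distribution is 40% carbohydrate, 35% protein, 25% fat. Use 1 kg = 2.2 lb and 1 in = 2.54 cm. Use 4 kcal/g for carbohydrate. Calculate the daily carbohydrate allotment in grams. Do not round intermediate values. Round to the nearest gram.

286 g/day

Convert to metric: weight = 197 ÷ 2.2 = 89.5455 kg; height = 56 × 2.54 = 142.24 cm.
Harris-Benedict: BMR = 88.362 + 13.397(89.5455) + 4.799(142.24) − 5.677(42) = 1732.1782 kcal/day.
TEE = 1732.1782 × 1.375 = 2381.745 kcal/day.
With stress factor 1.2: 2381.745 × 1.2 = 2858.0941 kcal/day.
Carbohydrate energy = 40% × 2858.0941 = 1143.2376 kcal.
Carbohydrate = 1143.2376 ÷ 4 kcal/g = 285.8094 g.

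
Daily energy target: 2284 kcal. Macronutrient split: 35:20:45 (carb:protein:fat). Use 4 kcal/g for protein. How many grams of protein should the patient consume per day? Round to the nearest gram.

Protein energy = 20% × 2284 = 456.8 kcal.
At 4 kcal/g: 456.8 ÷ 4 = 114.2 g.

114 g/day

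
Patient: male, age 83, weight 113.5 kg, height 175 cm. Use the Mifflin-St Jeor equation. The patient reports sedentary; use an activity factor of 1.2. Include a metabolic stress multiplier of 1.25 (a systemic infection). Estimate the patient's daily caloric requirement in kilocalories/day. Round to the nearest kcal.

2728 kilocalories/day

Mifflin-St Jeor (male): BMR = 10(113.5) + 6.25(175) − 5(83) + 5 = 1135 + 1093.75 − 415 + 5 = 1818.75 kcal/day.
TEE = BMR × activity factor = 1818.75 × 1.2 = 2182.5 kcal/day.
Apply stress factor: 2182.5 × 1.25 = 2728.125 kcal/day.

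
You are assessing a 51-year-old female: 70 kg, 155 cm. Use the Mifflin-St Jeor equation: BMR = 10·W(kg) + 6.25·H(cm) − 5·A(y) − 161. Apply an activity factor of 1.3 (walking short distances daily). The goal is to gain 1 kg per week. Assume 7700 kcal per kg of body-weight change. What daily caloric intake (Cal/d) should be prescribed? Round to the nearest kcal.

Mifflin-St Jeor (female): BMR = 10(70) + 6.25(155) − 5(51) − 161 = 700 + 968.75 − 255 − 161 = 1252.75 kcal/day.
TEE = 1252.75 × 1.3 = 1628.575 kcal/day.
Required daily surplus = 1 × 7700 ÷ 7 = 1100 kcal/day.
Target intake = 1628.575 + 1100 = 2728.575 kcal/day.

2729 Cal/d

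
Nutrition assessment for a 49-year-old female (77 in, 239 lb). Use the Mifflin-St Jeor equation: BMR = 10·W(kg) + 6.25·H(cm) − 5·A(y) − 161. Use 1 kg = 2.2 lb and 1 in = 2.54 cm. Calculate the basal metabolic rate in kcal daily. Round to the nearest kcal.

1903 kcal daily

Convert to metric: weight = 239 ÷ 2.2 = 108.6364 kg; height = 77 × 2.54 = 195.58 cm.
Mifflin-St Jeor (female): BMR = 10(108.6364) + 6.25(195.58) − 5(49) − 161 = 1086.3636 + 1222.375 − 245 − 161 = 1902.7386 kcal/day.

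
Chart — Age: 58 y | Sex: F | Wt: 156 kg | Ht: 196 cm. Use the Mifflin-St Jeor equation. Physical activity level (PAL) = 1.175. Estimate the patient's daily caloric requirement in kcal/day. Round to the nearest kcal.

Mifflin-St Jeor (female): BMR = 10(156) + 6.25(196) − 5(58) − 161 = 1560 + 1225 − 290 − 161 = 2334 kcal/day.
TEE = BMR × activity factor = 2334 × 1.175 = 2742.45 kcal/day.

2742 kcal/day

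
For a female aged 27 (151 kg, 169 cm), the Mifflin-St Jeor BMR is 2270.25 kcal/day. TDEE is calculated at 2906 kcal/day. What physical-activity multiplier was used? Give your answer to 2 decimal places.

Activity factor = TEE ÷ BMR = 2906 ÷ 2270.25 = 1.28.

1.28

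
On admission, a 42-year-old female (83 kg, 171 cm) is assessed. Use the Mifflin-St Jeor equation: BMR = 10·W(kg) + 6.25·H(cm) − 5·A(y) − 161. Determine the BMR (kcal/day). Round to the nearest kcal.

Mifflin-St Jeor (female): BMR = 10(83) + 6.25(171) − 5(42) − 161 = 830 + 1068.75 − 210 − 161 = 1527.75 kcal/day.

1528 kcal/day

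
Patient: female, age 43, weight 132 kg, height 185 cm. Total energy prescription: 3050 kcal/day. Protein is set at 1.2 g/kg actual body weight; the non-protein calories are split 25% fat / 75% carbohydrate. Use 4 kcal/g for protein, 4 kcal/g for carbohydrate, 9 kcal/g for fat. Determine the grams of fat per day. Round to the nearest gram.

67 g/day

Protein = 1.2 × 132 = 158.4 g → 158.4 × 4 = 633.6 kcal.
Non-protein calories = 3050 − 633.6 = 2416.4 kcal.
Fat: 25% × 2416.4 = 604.1 kcal; carbohydrate: 1812.3 kcal.
Fat: 604.1 kcal ÷ 9 kcal/g = 67.1222 g.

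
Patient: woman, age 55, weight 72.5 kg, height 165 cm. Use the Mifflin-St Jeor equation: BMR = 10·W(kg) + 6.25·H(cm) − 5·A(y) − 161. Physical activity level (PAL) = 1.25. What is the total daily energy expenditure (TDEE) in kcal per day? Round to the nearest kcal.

1650 kcal per day

Mifflin-St Jeor (female): BMR = 10(72.5) + 6.25(165) − 5(55) − 161 = 725 + 1031.25 − 275 − 161 = 1320.25 kcal/day.
TEE = BMR × activity factor = 1320.25 × 1.25 = 1650.3125 kcal/day.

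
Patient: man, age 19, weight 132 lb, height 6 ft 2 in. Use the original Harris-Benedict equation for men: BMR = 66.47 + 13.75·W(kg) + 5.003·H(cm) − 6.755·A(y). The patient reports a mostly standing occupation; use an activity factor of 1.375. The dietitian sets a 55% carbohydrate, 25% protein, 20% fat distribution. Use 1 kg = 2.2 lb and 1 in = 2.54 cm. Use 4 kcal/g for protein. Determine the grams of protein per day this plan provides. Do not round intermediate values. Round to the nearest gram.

146 g/day

Convert to metric: weight = 132 ÷ 2.2 = 60 kg; height = (6×12 + 2) × 2.54 = 74 × 2.54 = 187.96 cm.
Harris-Benedict: BMR = 66.47 + 13.75(60) + 5.003(187.96) − 6.755(19) = 1703.4889 kcal/day.
TEE = 1703.4889 × 1.375 = 2342.2972 kcal/day.
Protein energy = 25% × 2342.2972 = 585.5743 kcal.
Protein = 585.5743 ÷ 4 kcal/g = 146.3936 g.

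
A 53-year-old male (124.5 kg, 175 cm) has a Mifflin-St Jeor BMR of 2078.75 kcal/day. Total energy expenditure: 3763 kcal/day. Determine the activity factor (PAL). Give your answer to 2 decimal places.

Activity factor = TEE ÷ BMR = 3763 ÷ 2078.75 = 1.81.

1.81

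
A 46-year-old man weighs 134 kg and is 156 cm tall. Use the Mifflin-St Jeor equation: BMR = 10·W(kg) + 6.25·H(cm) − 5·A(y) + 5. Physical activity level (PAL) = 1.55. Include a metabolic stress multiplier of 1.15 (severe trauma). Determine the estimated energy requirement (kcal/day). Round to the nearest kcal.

3725 kcal/day

Mifflin-St Jeor (male): BMR = 10(134) + 6.25(156) − 5(46) + 5 = 1340 + 975 − 230 + 5 = 2090 kcal/day.
TEE = BMR × activity factor = 2090 × 1.55 = 3239.5 kcal/day.
Apply stress factor: 3239.5 × 1.15 = 3725.425 kcal/day.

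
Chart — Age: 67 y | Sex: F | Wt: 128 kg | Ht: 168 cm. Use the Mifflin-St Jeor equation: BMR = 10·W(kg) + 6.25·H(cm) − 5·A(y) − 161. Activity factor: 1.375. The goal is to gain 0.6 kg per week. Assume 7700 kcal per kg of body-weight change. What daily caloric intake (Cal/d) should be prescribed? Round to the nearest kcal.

Mifflin-St Jeor (female): BMR = 10(128) + 6.25(168) − 5(67) − 161 = 1280 + 1050 − 335 − 161 = 1834 kcal/day.
TEE = 1834 × 1.375 = 2521.75 kcal/day.
Required daily surplus = 0.6 × 7700 ÷ 7 = 660 kcal/day.
Target intake = 2521.75 + 660 = 3181.75 kcal/day.

3182 Cal/d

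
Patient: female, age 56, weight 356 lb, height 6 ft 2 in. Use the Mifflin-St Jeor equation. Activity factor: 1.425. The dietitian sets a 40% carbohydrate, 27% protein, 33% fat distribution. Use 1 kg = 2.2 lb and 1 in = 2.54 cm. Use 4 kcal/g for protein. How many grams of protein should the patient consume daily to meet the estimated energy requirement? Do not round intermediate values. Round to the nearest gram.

Convert to metric: weight = 356 ÷ 2.2 = 161.8182 kg; height = (6×12 + 2) × 2.54 = 74 × 2.54 = 187.96 cm.
Mifflin-St Jeor (female): BMR = 10(161.8182) + 6.25(187.96) − 5(56) − 161 = 1618.1818 + 1174.75 − 280 − 161 = 2351.9318 kcal/day.
TEE = 2351.9318 × 1.425 = 3351.5028 kcal/day.
Protein energy = 27% × 3351.5028 = 904.9058 kcal.
Protein = 904.9058 ÷ 4 kcal/g = 226.2264 g.

226 g/day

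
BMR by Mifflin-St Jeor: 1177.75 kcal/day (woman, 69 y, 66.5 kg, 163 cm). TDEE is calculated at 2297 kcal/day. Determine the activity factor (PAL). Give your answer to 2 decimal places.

1.95

Activity factor = TEE ÷ BMR = 2297 ÷ 1177.75 = 1.95.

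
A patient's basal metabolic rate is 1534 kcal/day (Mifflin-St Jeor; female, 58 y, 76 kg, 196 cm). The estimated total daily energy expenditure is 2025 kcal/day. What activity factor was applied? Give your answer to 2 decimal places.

1.32

Activity factor = TEE ÷ BMR = 2025 ÷ 1534 = 1.32.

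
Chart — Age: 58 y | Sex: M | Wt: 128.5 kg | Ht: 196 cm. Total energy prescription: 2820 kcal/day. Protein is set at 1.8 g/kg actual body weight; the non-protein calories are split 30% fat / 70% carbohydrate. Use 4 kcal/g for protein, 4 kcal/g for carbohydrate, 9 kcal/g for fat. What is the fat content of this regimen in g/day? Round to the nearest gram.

Protein = 1.8 × 128.5 = 231.3 g → 231.3 × 4 = 925.2 kcal.
Non-protein calories = 2820 − 925.2 = 1894.8 kcal.
Fat: 30% × 1894.8 = 568.44 kcal; carbohydrate: 1326.36 kcal.
Fat: 568.44 kcal ÷ 9 kcal/g = 63.16 g.

63 g/day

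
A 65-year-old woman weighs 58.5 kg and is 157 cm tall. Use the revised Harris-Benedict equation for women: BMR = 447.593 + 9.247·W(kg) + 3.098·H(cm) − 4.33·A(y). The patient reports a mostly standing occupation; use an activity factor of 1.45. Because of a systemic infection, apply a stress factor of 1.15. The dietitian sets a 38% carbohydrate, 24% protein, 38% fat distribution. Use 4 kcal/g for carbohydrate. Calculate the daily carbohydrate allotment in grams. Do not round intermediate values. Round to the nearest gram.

Harris-Benedict: BMR = 447.593 + 9.247(58.5) + 3.098(157) − 4.33(65) = 1193.4785 kcal/day.
TEE = 1193.4785 × 1.45 = 1730.5438 kcal/day.
With stress factor 1.15: 1730.5438 × 1.15 = 1990.1254 kcal/day.
Carbohydrate energy = 38% × 1990.1254 = 756.2477 kcal.
Carbohydrate = 756.2477 ÷ 4 kcal/g = 189.0619 g.

189 g/day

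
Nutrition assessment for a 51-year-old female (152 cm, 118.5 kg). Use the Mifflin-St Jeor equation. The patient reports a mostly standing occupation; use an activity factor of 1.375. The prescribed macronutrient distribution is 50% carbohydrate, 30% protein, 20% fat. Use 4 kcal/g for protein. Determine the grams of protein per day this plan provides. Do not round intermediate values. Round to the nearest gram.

Mifflin-St Jeor (female): BMR = 10(118.5) + 6.25(152) − 5(51) − 161 = 1185 + 950 − 255 − 161 = 1719 kcal/day.
TEE = 1719 × 1.375 = 2363.625 kcal/day.
Protein energy = 30% × 2363.625 = 709.0875 kcal.
Protein = 709.0875 ÷ 4 kcal/g = 177.2719 g.

177 g/day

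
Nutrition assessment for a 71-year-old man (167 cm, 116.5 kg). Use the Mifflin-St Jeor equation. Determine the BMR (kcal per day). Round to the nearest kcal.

Mifflin-St Jeor (male): BMR = 10(116.5) + 6.25(167) − 5(71) + 5 = 1165 + 1043.75 − 355 + 5 = 1858.75 kcal/day.

1859 kcal per day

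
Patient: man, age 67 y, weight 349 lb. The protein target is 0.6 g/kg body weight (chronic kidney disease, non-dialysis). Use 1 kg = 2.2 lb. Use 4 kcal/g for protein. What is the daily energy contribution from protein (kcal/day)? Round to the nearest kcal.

381 kcal/day

Weight in kg = 349 ÷ 2.2 = 158.6364 kg.
Protein = 0.6 g/kg × 158.6364 kg = 95.1818 g/day.
Protein energy = 95.1818 g × 4 kcal/g = 380.7273 kcal/day.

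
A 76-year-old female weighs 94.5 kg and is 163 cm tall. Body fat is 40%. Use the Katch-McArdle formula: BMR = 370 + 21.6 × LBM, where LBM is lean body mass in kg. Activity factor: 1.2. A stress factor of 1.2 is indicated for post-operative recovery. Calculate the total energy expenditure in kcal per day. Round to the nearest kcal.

LBM = 94.5 × (1 − 0.4) = 56.7 kg. Katch-McArdle: BMR = 370 + 21.6 × 56.7 = 1594.72 kcal/day.
TEE = BMR × activity factor = 1594.72 × 1.2 = 1913.664 kcal/day.
Apply stress factor: 1913.664 × 1.2 = 2296.3968 kcal/day.

2296 kcal per day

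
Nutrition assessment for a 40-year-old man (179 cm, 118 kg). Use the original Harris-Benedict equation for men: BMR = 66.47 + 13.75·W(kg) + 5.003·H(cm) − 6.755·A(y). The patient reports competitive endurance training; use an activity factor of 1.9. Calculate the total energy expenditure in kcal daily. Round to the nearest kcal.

Harris-Benedict: BMR = 66.47 + 13.75(118) + 5.003(179) − 6.755(40) = 2314.307 kcal/day.
TEE = BMR × activity factor = 2314.307 × 1.9 = 4397.1833 kcal/day.

4397 kcal daily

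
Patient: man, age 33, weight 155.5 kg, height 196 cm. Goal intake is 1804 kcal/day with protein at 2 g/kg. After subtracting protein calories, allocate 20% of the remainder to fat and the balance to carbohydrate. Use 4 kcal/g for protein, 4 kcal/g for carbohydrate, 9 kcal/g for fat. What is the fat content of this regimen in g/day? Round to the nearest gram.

12 g/day

Protein = 2 × 155.5 = 311 g → 311 × 4 = 1244 kcal.
Non-protein calories = 1804 − 1244 = 560 kcal.
Fat: 20% × 560 = 112 kcal; carbohydrate: 448 kcal.
Fat: 112 kcal ÷ 9 kcal/g = 12.4444 g.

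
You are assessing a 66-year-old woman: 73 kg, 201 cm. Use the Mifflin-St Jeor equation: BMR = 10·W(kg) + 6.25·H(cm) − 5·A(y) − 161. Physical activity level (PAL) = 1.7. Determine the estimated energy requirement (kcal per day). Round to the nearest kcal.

Mifflin-St Jeor (female): BMR = 10(73) + 6.25(201) − 5(66) − 161 = 730 + 1256.25 − 330 − 161 = 1495.25 kcal/day.
TEE = BMR × activity factor = 1495.25 × 1.7 = 2541.925 kcal/day.

2542 kcal per day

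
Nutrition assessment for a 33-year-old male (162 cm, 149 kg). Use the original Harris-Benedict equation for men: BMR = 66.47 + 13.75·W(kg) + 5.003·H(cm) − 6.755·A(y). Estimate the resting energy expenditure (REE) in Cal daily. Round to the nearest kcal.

Harris-Benedict: BMR = 66.47 + 13.75(149) + 5.003(162) − 6.755(33) = 2702.791 kcal/day.

2703 Cal daily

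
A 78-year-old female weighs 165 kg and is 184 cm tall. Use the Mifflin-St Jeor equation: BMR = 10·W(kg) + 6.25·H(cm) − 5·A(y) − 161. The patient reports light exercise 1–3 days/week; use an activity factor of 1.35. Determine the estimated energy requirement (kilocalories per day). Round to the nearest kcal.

Mifflin-St Jeor (female): BMR = 10(165) + 6.25(184) − 5(78) − 161 = 1650 + 1150 − 390 − 161 = 2249 kcal/day.
TEE = BMR × activity factor = 2249 × 1.35 = 3036.15 kcal/day.

3036 kilocalories per day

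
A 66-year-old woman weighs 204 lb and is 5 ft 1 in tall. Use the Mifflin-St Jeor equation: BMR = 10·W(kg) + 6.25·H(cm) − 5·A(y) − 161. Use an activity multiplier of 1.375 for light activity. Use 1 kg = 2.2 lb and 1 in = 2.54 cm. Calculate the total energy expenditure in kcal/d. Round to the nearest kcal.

Convert to metric: weight = 204 ÷ 2.2 = 92.7273 kg; height = (5×12 + 1) × 2.54 = 61 × 2.54 = 154.94 cm.
Mifflin-St Jeor (female): BMR = 10(92.7273) + 6.25(154.94) − 5(66) − 161 = 927.2727 + 968.375 − 330 − 161 = 1404.6477 kcal/day.
TEE = BMR × activity factor = 1404.6477 × 1.375 = 1931.3906 kcal/day.

1931 kcal/d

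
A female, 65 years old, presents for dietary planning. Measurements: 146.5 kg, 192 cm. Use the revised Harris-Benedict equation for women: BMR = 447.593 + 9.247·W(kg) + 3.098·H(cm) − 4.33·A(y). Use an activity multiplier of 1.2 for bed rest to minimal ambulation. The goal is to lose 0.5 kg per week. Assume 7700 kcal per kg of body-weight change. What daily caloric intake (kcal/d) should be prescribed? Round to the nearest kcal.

1989 kcal/d

Harris-Benedict: BMR = 447.593 + 9.247(146.5) + 3.098(192) − 4.33(65) = 2115.6445 kcal/day.
TEE = 2115.6445 × 1.2 = 2538.7734 kcal/day.
Required daily deficit = 0.5 × 7700 ÷ 7 = 550 kcal/day.
Target intake = 2538.7734 − 550 = 1988.7734 kcal/day.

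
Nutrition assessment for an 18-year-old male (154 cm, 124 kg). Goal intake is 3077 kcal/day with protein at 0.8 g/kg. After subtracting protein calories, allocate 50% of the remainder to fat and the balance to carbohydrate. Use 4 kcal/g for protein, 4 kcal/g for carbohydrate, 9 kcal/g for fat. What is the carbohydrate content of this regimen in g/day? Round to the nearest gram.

335 g/day

Protein = 0.8 × 124 = 99.2 g → 99.2 × 4 = 396.8 kcal.
Non-protein calories = 3077 − 396.8 = 2680.2 kcal.
Fat: 50% × 2680.2 = 1340.1 kcal; carbohydrate: 1340.1 kcal.
Carbohydrate: 1340.1 kcal ÷ 4 kcal/g = 335.025 g.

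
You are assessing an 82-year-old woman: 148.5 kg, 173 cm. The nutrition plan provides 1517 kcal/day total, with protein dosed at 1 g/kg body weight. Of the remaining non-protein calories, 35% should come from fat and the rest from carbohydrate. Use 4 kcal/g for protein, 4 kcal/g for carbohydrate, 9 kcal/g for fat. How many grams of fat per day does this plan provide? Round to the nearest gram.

36 g/day

Protein = 1 × 148.5 = 148.5 g → 148.5 × 4 = 594 kcal.
Non-protein calories = 1517 − 594 = 923 kcal.
Fat: 35% × 923 = 323.05 kcal; carbohydrate: 599.95 kcal.
Fat: 323.05 kcal ÷ 9 kcal/g = 35.8944 g.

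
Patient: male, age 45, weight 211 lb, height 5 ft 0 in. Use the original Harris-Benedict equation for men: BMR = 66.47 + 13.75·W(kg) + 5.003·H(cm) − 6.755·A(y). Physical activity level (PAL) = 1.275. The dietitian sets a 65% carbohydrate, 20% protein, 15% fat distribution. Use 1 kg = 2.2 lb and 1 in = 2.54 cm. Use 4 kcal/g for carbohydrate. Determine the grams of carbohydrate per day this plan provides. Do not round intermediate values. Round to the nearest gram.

Convert to metric: weight = 211 ÷ 2.2 = 95.9091 kg; height = (5×12 + 0) × 2.54 = 60 × 2.54 = 152.4 cm.
Harris-Benedict: BMR = 66.47 + 13.75(95.9091) + 5.003(152.4) − 6.755(45) = 1843.7022 kcal/day.
TEE = 1843.7022 × 1.275 = 2350.7203 kcal/day.
Carbohydrate energy = 65% × 2350.7203 = 1527.9682 kcal.
Carbohydrate = 1527.9682 ÷ 4 kcal/g = 381.992 g.

382 g/day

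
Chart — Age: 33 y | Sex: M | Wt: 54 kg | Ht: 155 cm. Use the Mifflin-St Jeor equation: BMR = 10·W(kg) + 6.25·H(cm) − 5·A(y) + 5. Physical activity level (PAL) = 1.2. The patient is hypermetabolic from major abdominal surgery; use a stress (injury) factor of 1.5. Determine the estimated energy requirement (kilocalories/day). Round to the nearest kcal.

2428 kilocalories/day

Mifflin-St Jeor (male): BMR = 10(54) + 6.25(155) − 5(33) + 5 = 540 + 968.75 − 165 + 5 = 1348.75 kcal/day.
TEE = BMR × activity factor = 1348.75 × 1.2 = 1618.5 kcal/day.
Apply stress factor: 1618.5 × 1.5 = 2427.75 kcal/day.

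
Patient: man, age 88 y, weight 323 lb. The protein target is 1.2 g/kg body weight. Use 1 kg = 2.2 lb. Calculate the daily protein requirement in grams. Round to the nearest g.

Weight in kg = 323 ÷ 2.2 = 146.8182 kg.
Protein = 1.2 g/kg × 146.8182 kg = 176.1818 g/day.

176 g/day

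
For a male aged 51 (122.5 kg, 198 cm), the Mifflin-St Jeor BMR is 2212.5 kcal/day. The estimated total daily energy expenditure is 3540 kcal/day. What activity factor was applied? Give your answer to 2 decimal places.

Activity factor = TEE ÷ BMR = 3540 ÷ 2212.5 = 1.6.

1.60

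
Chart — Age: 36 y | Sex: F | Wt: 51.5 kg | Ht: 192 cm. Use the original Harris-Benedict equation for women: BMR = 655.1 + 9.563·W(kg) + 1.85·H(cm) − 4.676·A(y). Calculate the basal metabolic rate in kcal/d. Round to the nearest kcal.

Harris-Benedict: BMR = 655.1 + 9.563(51.5) + 1.85(192) − 4.676(36) = 1334.4585 kcal/day.

1334 kcal/d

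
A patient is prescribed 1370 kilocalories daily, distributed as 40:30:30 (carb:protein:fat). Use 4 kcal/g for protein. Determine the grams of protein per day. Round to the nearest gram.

Protein energy = 30% × 1370 = 411 kcal.
At 4 kcal/g: 411 ÷ 4 = 102.75 g.

103 g/day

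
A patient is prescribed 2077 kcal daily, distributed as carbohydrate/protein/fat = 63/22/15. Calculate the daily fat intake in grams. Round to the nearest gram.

35 g/day

Fat energy = 15% × 2077 = 311.55 kcal.
At 9 kcal/g: 311.55 ÷ 9 = 34.6167 g.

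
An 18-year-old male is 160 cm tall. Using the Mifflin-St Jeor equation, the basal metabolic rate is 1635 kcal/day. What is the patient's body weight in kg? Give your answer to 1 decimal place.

72.0 kg

1635 = 10·W + 6.25(160) − 5(18) + 5
10·W = 1635 − 915 = 720, so W = 72 kg.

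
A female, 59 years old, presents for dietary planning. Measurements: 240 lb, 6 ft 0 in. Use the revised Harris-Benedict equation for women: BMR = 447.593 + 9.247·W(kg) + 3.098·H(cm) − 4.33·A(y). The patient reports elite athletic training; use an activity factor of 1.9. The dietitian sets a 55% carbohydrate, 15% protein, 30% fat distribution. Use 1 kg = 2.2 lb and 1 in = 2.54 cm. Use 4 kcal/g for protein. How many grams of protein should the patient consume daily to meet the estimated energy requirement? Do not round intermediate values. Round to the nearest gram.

126 g/day

Convert to metric: weight = 240 ÷ 2.2 = 109.0909 kg; height = (6×12 + 0) × 2.54 = 72 × 2.54 = 182.88 cm.
Harris-Benedict: BMR = 447.593 + 9.247(109.0909) + 3.098(182.88) − 4.33(59) = 1767.4489 kcal/day.
TEE = 1767.4489 × 1.9 = 3358.1529 kcal/day.
Protein energy = 15% × 3358.1529 = 503.7229 kcal.
Protein = 503.7229 ÷ 4 kcal/g = 125.9307 g.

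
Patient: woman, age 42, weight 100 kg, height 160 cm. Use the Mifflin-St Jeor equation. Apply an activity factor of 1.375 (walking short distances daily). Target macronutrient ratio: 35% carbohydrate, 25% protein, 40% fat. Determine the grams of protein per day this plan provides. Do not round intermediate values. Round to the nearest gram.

Mifflin-St Jeor (female): BMR = 10(100) + 6.25(160) − 5(42) − 161 = 1000 + 1000 − 210 − 161 = 1629 kcal/day.
TEE = 1629 × 1.375 = 2239.875 kcal/day.
Protein energy = 25% × 2239.875 = 559.9688 kcal.
Protein = 559.9688 ÷ 4 kcal/g = 139.9922 g.

140 g/day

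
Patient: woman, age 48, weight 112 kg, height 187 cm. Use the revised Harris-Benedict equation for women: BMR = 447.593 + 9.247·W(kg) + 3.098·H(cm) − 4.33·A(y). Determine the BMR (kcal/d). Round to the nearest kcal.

Harris-Benedict: BMR = 447.593 + 9.247(112) + 3.098(187) − 4.33(48) = 1854.743 kcal/day.

1855 kcal/d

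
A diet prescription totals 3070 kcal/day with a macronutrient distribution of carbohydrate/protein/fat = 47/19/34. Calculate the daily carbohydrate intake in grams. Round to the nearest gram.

Carbohydrate energy = 47% × 3070 = 1442.9 kcal.
At 4 kcal/g: 1442.9 ÷ 4 = 360.725 g.

361 g/day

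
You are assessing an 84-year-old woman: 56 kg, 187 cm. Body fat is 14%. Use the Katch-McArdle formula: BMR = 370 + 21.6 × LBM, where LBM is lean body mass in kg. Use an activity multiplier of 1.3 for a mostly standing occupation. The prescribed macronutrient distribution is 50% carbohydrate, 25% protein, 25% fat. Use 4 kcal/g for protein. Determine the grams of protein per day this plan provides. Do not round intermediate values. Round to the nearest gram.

115 g/day

LBM = 56 × (1 − 0.14) = 48.16 kg. Katch-McArdle: BMR = 370 + 21.6 × 48.16 = 1410.256 kcal/day.
TEE = 1410.256 × 1.3 = 1833.3328 kcal/day.
Protein energy = 25% × 1833.3328 = 458.3332 kcal.
Protein = 458.3332 ÷ 4 kcal/g = 114.5833 g.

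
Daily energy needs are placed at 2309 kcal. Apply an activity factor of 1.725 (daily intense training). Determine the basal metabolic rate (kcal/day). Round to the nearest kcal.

BMR = TEE ÷ activity factor = 2309 ÷ 1.725 = 1338.5507 kcal/day.

1339 kcal/day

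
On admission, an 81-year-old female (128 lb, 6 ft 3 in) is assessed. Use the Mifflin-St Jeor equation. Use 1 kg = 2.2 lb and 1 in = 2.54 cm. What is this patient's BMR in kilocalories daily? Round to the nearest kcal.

Convert to metric: weight = 128 ÷ 2.2 = 58.1818 kg; height = (6×12 + 3) × 2.54 = 75 × 2.54 = 190.5 cm.
Mifflin-St Jeor (female): BMR = 10(58.1818) + 6.25(190.5) − 5(81) − 161 = 581.8182 + 1190.625 − 405 − 161 = 1206.4432 kcal/day.

1206 kilocalories daily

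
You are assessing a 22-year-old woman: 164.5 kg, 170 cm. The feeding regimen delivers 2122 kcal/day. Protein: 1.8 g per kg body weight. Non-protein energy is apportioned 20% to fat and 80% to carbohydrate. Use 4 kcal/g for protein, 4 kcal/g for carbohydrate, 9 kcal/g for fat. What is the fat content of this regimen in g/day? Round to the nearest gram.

Protein = 1.8 × 164.5 = 296.1 g → 296.1 × 4 = 1184.4 kcal.
Non-protein calories = 2122 − 1184.4 = 937.6 kcal.
Fat: 20% × 937.6 = 187.52 kcal; carbohydrate: 750.08 kcal.
Fat: 187.52 kcal ÷ 9 kcal/g = 20.8356 g.

21 g/day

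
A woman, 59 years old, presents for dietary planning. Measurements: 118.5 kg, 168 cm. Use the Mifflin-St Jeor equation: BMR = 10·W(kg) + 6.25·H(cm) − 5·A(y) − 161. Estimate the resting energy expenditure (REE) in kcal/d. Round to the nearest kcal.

Mifflin-St Jeor (female): BMR = 10(118.5) + 6.25(168) − 5(59) − 161 = 1185 + 1050 − 295 − 161 = 1779 kcal/day.

1779 kcal/d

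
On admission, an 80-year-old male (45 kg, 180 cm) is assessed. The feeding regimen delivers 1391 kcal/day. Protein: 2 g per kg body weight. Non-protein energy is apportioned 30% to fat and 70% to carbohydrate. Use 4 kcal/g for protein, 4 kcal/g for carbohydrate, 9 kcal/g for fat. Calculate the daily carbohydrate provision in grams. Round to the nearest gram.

Protein = 2 × 45 = 90 g → 90 × 4 = 360 kcal.
Non-protein calories = 1391 − 360 = 1031 kcal.
Fat: 30% × 1031 = 309.3 kcal; carbohydrate: 721.7 kcal.
Carbohydrate: 721.7 kcal ÷ 4 kcal/g = 180.425 g.

180 g/day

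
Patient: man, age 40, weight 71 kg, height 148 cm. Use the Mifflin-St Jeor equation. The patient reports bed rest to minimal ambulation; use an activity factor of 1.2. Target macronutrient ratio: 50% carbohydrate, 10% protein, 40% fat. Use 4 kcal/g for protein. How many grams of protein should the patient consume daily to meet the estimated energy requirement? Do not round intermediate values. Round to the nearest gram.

Mifflin-St Jeor (male): BMR = 10(71) + 6.25(148) − 5(40) + 5 = 710 + 925 − 200 + 5 = 1440 kcal/day.
TEE = 1440 × 1.2 = 1728 kcal/day.
Protein energy = 10% × 1728 = 172.8 kcal.
Protein = 172.8 ÷ 4 kcal/g = 43.2 g.

43 g/day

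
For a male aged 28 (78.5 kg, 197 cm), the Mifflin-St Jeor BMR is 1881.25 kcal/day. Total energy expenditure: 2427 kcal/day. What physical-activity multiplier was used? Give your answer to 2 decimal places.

1.29

Activity factor = TEE ÷ BMR = 2427 ÷ 1881.25 = 1.29.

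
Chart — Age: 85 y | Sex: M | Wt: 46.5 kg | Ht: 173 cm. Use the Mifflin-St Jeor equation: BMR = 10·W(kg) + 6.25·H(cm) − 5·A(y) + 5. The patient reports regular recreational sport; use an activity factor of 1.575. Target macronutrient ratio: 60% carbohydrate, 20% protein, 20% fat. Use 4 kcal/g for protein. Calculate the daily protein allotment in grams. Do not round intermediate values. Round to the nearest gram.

Mifflin-St Jeor (male): BMR = 10(46.5) + 6.25(173) − 5(85) + 5 = 465 + 1081.25 − 425 + 5 = 1126.25 kcal/day.
TEE = 1126.25 × 1.575 = 1773.8438 kcal/day.
Protein energy = 20% × 1773.8438 = 354.7688 kcal.
Protein = 354.7688 ÷ 4 kcal/g = 88.6922 g.

89 g/day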